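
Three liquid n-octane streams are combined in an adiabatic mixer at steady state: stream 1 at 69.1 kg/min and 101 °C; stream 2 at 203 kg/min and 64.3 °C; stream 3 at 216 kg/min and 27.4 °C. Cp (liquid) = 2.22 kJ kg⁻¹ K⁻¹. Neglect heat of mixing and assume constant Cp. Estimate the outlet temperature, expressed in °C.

T_out = 53.2 °C

Adiabatic, steady state ⇒ Σ ṁᵢCp,ᵢ(T_out − Tᵢ) = 0
Σ ṁᵢCp,ᵢTᵢ = 69.1×2.22×101 + 203×2.22×64.3 + 216×2.22×27.4 = 57610
Σ ṁᵢCp,ᵢ = 69.1×2.22 + 203×2.22 + 216×2.22 = 1083.6
T_out = 57610 / 1083.6 = 53.166 °C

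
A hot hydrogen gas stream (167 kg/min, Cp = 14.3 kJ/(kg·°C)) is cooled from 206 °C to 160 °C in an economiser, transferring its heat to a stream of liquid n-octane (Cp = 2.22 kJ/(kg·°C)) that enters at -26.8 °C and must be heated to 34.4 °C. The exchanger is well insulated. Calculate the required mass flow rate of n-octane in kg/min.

Heat released by hot stream: Q = 167 × 14.3 × (206 − 160) = 109850 kJ/min
Energy balance on cold side (adiabatic exchanger): Q = ṁ_c·Cp_c·(T_c,out − T_c,in)
ṁ_c = 109850 / [2.22 × (34.4 − -26.8)] = 808.55 kg/min

ṁ_c = 809 kg/min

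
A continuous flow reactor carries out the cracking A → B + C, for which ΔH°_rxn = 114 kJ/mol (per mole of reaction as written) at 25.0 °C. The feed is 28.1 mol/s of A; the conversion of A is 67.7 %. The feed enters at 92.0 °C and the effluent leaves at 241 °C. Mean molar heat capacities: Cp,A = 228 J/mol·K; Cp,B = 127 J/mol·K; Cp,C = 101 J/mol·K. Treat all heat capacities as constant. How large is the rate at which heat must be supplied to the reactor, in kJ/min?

Q_in = 187000 kJ/min

Extent of reaction ξ = 0.677 × 28.1 = 19.024 mol/s
Reaction term: ξ·ΔH°_rxn = 19.024 × 114 = 2168.7 kJ/s
Sensible, feed 92.0→25 °C: -429.26 kJ/s
Outlet flows (mol/s): A 9.0763, B 19.024, C 19.024
Sensible, products 25→241 °C: 1383.9 kJ/s
Q = ΔH = 3123.3 kJ/s = 3123.3 kW
Heat supplied = 187400 kJ/min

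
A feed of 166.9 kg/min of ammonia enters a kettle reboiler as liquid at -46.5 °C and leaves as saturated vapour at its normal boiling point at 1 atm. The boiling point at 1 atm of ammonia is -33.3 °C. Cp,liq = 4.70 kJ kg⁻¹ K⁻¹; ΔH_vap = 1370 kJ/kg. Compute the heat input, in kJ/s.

Q = 3980 kJ/s

liquid -46.5→-33.3 °C: 62.04 kJ/kg
vaporisation at -33.3 °C: 1370 kJ/kg
Δh = 62.04 + 1370 = 1432 kJ/kg
Q = ṁ·Δh = 166.9 kg/min × 1432 kJ/kg = 239010 kJ/min
|Q| = 3983.5 kW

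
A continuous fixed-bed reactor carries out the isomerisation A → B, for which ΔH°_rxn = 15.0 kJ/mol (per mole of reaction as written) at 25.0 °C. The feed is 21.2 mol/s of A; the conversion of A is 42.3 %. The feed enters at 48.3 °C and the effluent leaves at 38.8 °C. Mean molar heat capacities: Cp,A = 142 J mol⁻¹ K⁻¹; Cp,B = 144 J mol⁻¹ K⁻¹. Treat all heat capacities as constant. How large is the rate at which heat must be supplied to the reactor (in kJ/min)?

Q_in = 6370 kJ/min

Extent of reaction ξ = 0.423 × 21.2 = 8.9676 mol/s
Reaction term: ξ·ΔH°_rxn = 8.9676 × 15.0 = 134.51 kJ/s
Sensible, feed 48.3→25 °C: -70.142 kJ/s
Outlet flows (mol/s): A 12.232, B 8.9676
Sensible, products 25→38.8 °C: 41.791 kJ/s
Q = ΔH = 106.16 kJ/s = 106.16 kW
Heat supplied = 6369.8 kJ/min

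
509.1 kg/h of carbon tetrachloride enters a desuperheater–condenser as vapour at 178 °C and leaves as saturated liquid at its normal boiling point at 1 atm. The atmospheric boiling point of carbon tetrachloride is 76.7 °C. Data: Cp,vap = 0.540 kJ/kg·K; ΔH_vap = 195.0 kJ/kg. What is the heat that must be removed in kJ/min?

Q_c = 2120 kJ/min

vapour 178→76.7 °C: -54.702 kJ/kg
condensation at 76.7 °C: -195 kJ/kg
Δh = -54.702 + -195 = -249.7 kJ/kg
Q = ṁ·Δh = 509.1 kg/h × -249.7 kJ/kg = -127120 kJ/h
|Q| = 35.312 kW = 2118.7 kJ/min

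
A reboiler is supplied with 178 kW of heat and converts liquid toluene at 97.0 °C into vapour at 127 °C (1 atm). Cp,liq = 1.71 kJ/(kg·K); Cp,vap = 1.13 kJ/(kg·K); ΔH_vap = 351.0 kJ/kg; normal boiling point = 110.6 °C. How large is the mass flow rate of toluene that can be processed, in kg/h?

Δh = 1.71×(110.6−97.0) + 351.0 + 1.13×(127−110.6) = 392.79 kJ/kg
Q = 178 kW = 178 kJ/s = 640800 kJ/h
ṁ = Q/Δh = 640800 / 392.79 = 1631.4 kg/h

ṁ = 1630 kg/h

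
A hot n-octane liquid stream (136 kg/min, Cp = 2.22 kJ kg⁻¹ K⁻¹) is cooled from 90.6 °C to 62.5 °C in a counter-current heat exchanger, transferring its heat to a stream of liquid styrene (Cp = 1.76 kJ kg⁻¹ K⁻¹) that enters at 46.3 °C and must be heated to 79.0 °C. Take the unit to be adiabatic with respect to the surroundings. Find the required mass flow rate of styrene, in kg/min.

Heat released by hot stream: Q = 136 × 2.22 × (90.6 − 62.5) = 8484 kJ/min
Energy balance on cold side (adiabatic exchanger): Q = ṁ_c·Cp_c·(T_c,out − T_c,in)
ṁ_c = 8484 / [1.76 × (79.0 − 46.3)] = 147.41 kg/min

ṁ_c = 147 kg/min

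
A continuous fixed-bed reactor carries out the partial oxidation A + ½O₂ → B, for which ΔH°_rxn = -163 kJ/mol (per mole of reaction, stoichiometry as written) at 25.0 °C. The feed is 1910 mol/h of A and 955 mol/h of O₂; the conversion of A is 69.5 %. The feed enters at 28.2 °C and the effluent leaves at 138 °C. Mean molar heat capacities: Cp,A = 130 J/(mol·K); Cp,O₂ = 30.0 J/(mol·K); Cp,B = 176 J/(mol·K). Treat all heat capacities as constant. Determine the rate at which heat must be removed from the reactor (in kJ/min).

Extent of reaction ξ = 0.695 × 1910 = 1327.4 mol/h
Reaction term: ξ·ΔH°_rxn = 1327.4 × -163 = -216370 kJ/h
Sensible, feed 28.2→25 °C: -886.24 kJ/h
Outlet flows (mol/h): A 582.55, O₂ 291.28, B 1327.4
Sensible, products 25→138 °C: 35945 kJ/h
Q = ΔH = -181320 kJ/h = -50.365 kW
Heat removed = 3021.9 kJ/min

Q_out = 3020 kJ/min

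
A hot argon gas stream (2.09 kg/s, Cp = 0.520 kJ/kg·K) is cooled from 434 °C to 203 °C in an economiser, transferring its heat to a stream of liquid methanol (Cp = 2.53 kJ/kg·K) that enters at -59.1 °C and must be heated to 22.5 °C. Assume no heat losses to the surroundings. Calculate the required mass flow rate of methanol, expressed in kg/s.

ṁ_c = 1.22 kg/s

Heat released by hot stream: Q = 2.09 × 0.520 × (434 − 203) = 251.05 kJ/s
Energy balance on cold side (adiabatic exchanger): Q = ṁ_c·Cp_c·(T_c,out − T_c,in)
ṁ_c = 251.05 / [2.53 × (22.5 − -59.1)] = 1.216 kg/s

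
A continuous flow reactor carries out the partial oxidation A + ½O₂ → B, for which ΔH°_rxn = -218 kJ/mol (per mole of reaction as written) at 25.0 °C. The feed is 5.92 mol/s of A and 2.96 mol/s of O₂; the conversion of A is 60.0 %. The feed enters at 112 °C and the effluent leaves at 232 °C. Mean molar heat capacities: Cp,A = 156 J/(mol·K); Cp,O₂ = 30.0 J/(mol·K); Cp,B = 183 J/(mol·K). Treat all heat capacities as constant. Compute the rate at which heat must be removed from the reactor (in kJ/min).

Q_out = 38600 kJ/min

Extent of reaction ξ = 0.600 × 5.92 = 3.552 mol/s
Reaction term: ξ·ΔH°_rxn = 3.552 × -218 = -774.34 kJ/s
Sensible, feed 112→25 °C: -88.072 kJ/s
Outlet flows (mol/s): A 2.368, O₂ 1.184, B 3.552
Sensible, products 25→232 °C: 218.37 kJ/s
Q = ΔH = -644.03 kJ/s = -644.03 kW
Heat removed = 38642 kJ/min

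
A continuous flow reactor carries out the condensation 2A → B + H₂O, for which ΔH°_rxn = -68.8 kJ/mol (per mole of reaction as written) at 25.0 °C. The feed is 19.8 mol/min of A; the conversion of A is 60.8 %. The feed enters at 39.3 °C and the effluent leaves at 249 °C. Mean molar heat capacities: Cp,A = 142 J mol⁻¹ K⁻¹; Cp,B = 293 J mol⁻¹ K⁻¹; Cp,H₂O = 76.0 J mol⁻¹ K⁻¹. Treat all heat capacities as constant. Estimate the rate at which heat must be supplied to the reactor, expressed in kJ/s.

Q_in = 4.83 kJ/s

Extent of reaction ξ = 0.608 × 19.8 / 2 = 6.0192 mol/min
Reaction term: ξ·ΔH°_rxn = 6.0192 × -68.8 = -414.12 kJ/min
Sensible, feed 39.3→25 °C: -40.206 kJ/min
Outlet flows (mol/min): A 7.7616, B 6.0192, H₂O 6.0192
Sensible, products 25→249 °C: 744.4 kJ/min
Q = ΔH = 290.08 kJ/min = 4.8346 kW
Heat supplied = 4.8346 kJ/s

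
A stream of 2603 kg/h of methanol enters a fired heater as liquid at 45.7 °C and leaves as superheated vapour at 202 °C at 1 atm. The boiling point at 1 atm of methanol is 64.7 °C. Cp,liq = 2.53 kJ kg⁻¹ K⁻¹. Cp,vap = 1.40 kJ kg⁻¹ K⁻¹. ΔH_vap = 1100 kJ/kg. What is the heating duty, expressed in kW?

Q = 969 kW

liquid 45.7→64.7 °C: 48.07 kJ/kg
vaporisation at 64.7 °C: 1100 kJ/kg
vapour 64.7→202 °C: 192.22 kJ/kg
Δh = 48.07 + 1100 + 192.22 = 1340.3 kJ/kg
Q = ṁ·Δh = 2603 kg/h × 1340.3 kJ/kg = 3.4888e+06 kJ/h
|Q| = 969.1 kW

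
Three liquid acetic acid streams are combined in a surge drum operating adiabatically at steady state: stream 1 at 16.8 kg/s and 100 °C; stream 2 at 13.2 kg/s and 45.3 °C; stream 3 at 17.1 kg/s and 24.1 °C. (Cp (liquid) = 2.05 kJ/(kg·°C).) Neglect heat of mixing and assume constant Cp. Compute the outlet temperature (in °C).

No heat crosses the boundary, so H_out = H_in.
T_out = Σ ṁᵢCp,ᵢTᵢ / Σ ṁᵢCp,ᵢ
      = 5514.6 / 96.555 = 57.114 °C

T_out = 57.1 °C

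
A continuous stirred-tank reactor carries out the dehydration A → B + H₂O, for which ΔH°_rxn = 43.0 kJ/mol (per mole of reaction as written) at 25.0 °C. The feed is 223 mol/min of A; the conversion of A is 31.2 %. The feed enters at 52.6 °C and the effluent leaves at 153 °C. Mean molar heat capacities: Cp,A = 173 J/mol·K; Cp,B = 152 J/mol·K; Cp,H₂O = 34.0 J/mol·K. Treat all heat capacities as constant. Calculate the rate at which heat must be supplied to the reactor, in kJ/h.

Extent of reaction ξ = 0.312 × 223 = 69.576 mol/min
Reaction term: ξ·ΔH°_rxn = 69.576 × 43.0 = 2991.8 kJ/min
Sensible, feed 52.6→25 °C: -1064.8 kJ/min
Outlet flows (mol/min): A 153.42, B 69.576, H₂O 69.576
Sensible, products 25→153 °C: 5053.9 kJ/min
Q = ΔH = 6980.9 kJ/min = 116.35 kW
Heat supplied = 418850 kJ/h

Q_in = 419000 kJ/h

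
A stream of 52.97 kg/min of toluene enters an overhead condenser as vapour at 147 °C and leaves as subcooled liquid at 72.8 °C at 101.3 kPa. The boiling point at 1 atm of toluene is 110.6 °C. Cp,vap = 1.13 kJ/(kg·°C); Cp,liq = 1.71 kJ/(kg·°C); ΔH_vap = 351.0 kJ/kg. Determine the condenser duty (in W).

vapour 147→110.6 °C: -41.132 kJ/kg
condensation at 110.6 °C: -351 kJ/kg
liquid 110.6→72.8 °C: -64.638 kJ/kg
Δh = -41.132 + -351 + -64.638 = -456.77 kJ/kg
Q = ṁ·Δh = 52.97 kg/min × -456.77 kJ/kg = -24195 kJ/min
|Q| = 403.25 kW = 403250 W

Q_c = 403000 W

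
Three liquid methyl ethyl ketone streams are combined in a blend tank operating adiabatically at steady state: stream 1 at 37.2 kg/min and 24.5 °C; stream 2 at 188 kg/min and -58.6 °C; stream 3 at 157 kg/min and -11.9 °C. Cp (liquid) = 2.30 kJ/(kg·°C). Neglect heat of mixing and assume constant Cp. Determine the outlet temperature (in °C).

T_out = -31.3 °C

Adiabatic, steady state ⇒ Σ ṁᵢCp,ᵢ(T_out − Tᵢ) = 0
Σ ṁᵢCp,ᵢTᵢ = 37.2×2.30×24.5 + 188×2.30×-58.6 + 157×2.30×-11.9 = -27540
Σ ṁᵢCp,ᵢ = 37.2×2.30 + 188×2.30 + 157×2.30 = 879.06
T_out = -27540 / 879.06 = -31.328 °C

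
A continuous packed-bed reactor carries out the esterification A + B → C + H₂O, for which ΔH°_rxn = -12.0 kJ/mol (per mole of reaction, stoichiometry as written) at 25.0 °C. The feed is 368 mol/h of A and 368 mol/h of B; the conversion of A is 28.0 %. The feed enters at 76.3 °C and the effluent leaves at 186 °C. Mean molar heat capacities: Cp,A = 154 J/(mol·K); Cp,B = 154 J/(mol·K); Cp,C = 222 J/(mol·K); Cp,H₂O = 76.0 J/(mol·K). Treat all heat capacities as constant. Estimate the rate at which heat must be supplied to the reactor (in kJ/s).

Extent of reaction ξ = 0.280 × 368 = 103.04 mol/h
Reaction term: ξ·ΔH°_rxn = 103.04 × -12.0 = -1236.5 kJ/h
Sensible, feed 76.3→25 °C: -5814.5 kJ/h
Outlet flows (mol/h): A 264.96, B 264.96, C 103.04, H₂O 103.04
Sensible, products 25→186 °C: 18082 kJ/h
Q = ΔH = 11031 kJ/h = 3.0643 kW
Heat supplied = 3.0643 kJ/s

Q_in = 3.06 kJ/s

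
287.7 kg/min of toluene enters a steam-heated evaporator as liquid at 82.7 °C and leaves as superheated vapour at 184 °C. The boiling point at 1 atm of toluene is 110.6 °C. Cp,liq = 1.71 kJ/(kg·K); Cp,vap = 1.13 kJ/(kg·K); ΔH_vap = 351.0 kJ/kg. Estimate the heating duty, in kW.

Q = 2310 kW

liquid 82.7→110.6 °C: 47.709 kJ/kg
vaporisation at 110.6 °C: 351 kJ/kg
vapour 110.6→184 °C: 82.942 kJ/kg
Δh = 47.709 + 351 + 82.942 = 481.65 kJ/kg
Q = ṁ·Δh = 287.7 kg/min × 481.65 kJ/kg = 138570 kJ/min
|Q| = 2309.5 kW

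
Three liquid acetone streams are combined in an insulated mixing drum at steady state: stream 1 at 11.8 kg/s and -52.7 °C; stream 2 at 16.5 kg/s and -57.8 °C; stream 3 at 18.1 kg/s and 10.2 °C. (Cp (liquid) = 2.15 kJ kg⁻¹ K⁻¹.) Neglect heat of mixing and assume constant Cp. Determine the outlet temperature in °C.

Energy balance with Q = 0: Σ ṁᵢCp,ᵢ(T_out − Tᵢ) = 0
T_out = Σ ṁᵢCp,ᵢTᵢ / Σ ṁᵢCp,ᵢ
      = -2990.5 / 99.76 = -29.977 °C

T_out = -30.0 °C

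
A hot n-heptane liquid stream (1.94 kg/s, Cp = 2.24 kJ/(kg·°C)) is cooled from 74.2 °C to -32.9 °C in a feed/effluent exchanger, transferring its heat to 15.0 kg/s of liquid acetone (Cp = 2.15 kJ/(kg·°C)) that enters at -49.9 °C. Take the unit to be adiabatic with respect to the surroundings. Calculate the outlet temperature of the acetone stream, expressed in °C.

T_c,out = -35.5 °C

Heat released by hot stream: Q = 1.94 × 2.24 × (74.2 − -32.9) = 465.41 kJ/s
Energy balance on cold side (adiabatic exchanger): Q = ṁ_c·Cp_c·(T_c,out − T_c,in)
T_c,out = -49.9 + 465.41/(15.0 × 2.15) = -35.469 °C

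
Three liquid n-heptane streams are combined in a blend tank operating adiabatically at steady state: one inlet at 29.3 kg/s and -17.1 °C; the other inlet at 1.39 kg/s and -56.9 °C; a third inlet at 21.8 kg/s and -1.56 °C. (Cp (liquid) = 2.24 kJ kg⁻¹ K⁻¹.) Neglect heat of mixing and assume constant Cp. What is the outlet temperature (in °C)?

T_out = -11.7 °C

No heat crosses the boundary, so H_out = H_in.
T_out = Σ ṁᵢCp,ᵢTᵢ / Σ ṁᵢCp,ᵢ
      = -1375.6 / 117.58 = -11.7 °C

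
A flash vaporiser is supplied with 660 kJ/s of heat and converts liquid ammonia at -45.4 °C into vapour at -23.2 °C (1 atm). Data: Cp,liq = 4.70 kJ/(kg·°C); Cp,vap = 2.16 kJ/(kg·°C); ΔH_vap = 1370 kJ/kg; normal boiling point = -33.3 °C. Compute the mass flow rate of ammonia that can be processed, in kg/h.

ṁ = 1640 kg/h

Δh = 4.70×(-33.3−-45.4) + 1370 + 2.16×(-23.2−-33.3) = 1448.7 kJ/kg
Q = 660 kJ/s = 660 kJ/s = 2.376e+06 kJ/h
ṁ = Q/Δh = 2.376e+06 / 1448.7 = 1640.1 kg/h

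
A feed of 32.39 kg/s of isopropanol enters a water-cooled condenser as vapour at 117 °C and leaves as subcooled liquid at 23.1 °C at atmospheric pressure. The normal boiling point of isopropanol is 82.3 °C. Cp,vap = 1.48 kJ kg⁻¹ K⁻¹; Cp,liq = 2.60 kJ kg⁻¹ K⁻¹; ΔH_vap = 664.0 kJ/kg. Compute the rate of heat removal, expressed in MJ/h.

vapour 117→82.3 °C: -51.356 kJ/kg
condensation at 82.3 °C: -664 kJ/kg
liquid 82.3→23.1 °C: -153.92 kJ/kg
Δh = -51.356 + -664 + -153.92 = -869.28 kJ/kg
Q = ṁ·Δh = 32.39 kg/s × -869.28 kJ/kg = -28156 kJ/s
|Q| = 28156 kW = 101360 MJ/h

Q_c = 101000 MJ/h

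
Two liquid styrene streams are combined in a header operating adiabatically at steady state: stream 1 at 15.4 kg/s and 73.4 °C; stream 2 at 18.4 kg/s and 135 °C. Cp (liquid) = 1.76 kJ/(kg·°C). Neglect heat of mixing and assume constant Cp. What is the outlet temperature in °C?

T_out = 107 °C

Energy balance with Q = 0: Σ ṁᵢCp,ᵢ(T_out − Tᵢ) = 0
Σ ṁᵢCp,ᵢTᵢ = 15.4×1.76×73.4 + 18.4×1.76×135 = 6361.3
Σ ṁᵢCp,ᵢ = 15.4×1.76 + 18.4×1.76 = 59.488
T_out = 6361.3 / 59.488 = 106.93 °C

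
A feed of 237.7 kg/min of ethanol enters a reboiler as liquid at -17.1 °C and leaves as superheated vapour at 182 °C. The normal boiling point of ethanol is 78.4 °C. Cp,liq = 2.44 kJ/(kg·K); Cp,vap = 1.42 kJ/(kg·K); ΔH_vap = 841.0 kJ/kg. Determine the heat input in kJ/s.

Q = 4840 kJ/s

liquid -17.1→78.4 °C: 233.02 kJ/kg
vaporisation at 78.4 °C: 841 kJ/kg
vapour 78.4→182 °C: 147.11 kJ/kg
Δh = 233.02 + 841 + 147.11 = 1221.1 kJ/kg
Q = ṁ·Δh = 237.7 kg/min × 1221.1 kJ/kg = 290260 kJ/min
|Q| = 4837.7 kW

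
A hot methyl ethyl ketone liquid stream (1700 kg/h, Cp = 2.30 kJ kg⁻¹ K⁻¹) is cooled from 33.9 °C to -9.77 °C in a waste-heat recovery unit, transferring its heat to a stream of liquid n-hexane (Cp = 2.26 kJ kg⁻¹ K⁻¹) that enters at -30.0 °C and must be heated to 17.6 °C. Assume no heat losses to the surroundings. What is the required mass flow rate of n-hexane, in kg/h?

ṁ_c = 1590 kg/h

Heat released by hot stream: Q = 1700 × 2.30 × (33.9 − -9.77) = 170750 kJ/h
Energy balance on cold side (adiabatic exchanger): Q = ṁ_c·Cp_c·(T_c,out − T_c,in)
ṁ_c = 170750 / [2.26 × (17.6 − -30.0)] = 1587.2 kg/h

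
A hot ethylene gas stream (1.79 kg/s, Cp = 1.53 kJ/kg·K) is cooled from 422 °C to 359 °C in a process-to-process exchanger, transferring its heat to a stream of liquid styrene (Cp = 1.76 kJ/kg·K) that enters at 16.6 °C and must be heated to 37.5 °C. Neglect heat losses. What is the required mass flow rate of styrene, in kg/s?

Heat released by hot stream: Q = 1.79 × 1.53 × (422 − 359) = 172.54 kJ/s
Energy balance on cold side (adiabatic exchanger): Q = ṁ_c·Cp_c·(T_c,out − T_c,in)
ṁ_c = 172.54 / [1.76 × (37.5 − 16.6)] = 4.6906 kg/s

ṁ_c = 4.69 kg/s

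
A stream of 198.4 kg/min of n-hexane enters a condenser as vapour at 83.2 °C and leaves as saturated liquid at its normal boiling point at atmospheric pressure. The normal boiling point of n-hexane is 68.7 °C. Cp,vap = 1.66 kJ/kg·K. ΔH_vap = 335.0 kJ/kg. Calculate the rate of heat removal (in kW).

Q_c = 1190 kW

vapour 83.2→68.7 °C: -24.07 kJ/kg
condensation at 68.7 °C: -335 kJ/kg
Δh = -24.07 + -335 = -359.07 kJ/kg
Q = ṁ·Δh = 198.4 kg/min × -359.07 kJ/kg = -71239 kJ/min
|Q| = 1187.3 kW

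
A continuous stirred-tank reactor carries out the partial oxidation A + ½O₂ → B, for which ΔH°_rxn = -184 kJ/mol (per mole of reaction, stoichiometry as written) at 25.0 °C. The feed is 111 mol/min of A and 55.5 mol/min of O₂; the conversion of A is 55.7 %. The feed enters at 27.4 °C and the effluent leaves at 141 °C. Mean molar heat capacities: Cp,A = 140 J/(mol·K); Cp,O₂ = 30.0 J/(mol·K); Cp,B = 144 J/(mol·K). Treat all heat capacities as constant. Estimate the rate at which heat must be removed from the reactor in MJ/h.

Q_out = 570 MJ/h

Extent of reaction ξ = 0.557 × 111 = 61.827 mol/min
Reaction term: ξ·ΔH°_rxn = 61.827 × -184 = -11376 kJ/min
Sensible, feed 27.4→25 °C: -41.292 kJ/min
Outlet flows (mol/min): A 49.173, O₂ 24.586, B 61.827
Sensible, products 25→141 °C: 1916.9 kJ/min
Q = ΔH = -9500.6 kJ/min = -158.34 kW
Heat removed = 570.03 MJ/h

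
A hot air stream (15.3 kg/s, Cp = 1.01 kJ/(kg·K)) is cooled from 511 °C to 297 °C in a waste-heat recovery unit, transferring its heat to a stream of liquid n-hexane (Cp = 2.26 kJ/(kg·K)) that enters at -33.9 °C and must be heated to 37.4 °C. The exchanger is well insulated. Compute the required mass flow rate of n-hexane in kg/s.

ṁ_c = 20.5 kg/s

Heat released by hot stream: Q = 15.3 × 1.01 × (511 − 297) = 3306.9 kJ/s
Energy balance on cold side (adiabatic exchanger): Q = ṁ_c·Cp_c·(T_c,out − T_c,in)
ṁ_c = 3306.9 / [2.26 × (37.4 − -33.9)] = 20.522 kg/s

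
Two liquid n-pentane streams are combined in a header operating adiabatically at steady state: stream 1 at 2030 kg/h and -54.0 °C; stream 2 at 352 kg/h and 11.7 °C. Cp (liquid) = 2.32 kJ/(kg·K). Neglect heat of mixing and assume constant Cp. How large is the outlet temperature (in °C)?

T_out = -44.3 °C

Energy balance with Q = 0: Σ ṁᵢCp,ᵢ(T_out − Tᵢ) = 0
T_out = Σ ṁᵢCp,ᵢTᵢ / Σ ṁᵢCp,ᵢ
      = -244760 / 5526.2 = -44.291 °C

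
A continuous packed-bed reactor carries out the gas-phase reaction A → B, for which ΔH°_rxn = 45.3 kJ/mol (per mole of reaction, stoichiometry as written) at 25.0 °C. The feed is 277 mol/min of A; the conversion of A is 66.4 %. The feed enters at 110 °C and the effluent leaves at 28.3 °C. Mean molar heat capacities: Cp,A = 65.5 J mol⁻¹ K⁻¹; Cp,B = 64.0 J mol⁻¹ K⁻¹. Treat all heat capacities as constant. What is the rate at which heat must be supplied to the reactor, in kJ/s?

Q_in = 114 kJ/s

Extent of reaction ξ = 0.664 × 277 = 183.93 mol/min
Reaction term: ξ·ΔH°_rxn = 183.93 × 45.3 = 8331.9 kJ/min
Sensible, feed 110→25 °C: -1542.2 kJ/min
Outlet flows (mol/min): A 93.072, B 183.93
Sensible, products 25→28.3 °C: 58.963 kJ/min
Q = ΔH = 6848.7 kJ/min = 114.15 kW
Heat supplied = 114.15 kJ/s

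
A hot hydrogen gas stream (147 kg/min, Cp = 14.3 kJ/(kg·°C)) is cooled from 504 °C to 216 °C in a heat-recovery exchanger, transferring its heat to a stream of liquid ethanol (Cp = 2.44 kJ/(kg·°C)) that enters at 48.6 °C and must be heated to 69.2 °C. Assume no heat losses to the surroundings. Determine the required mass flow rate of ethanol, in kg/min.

Heat released by hot stream: Q = 147 × 14.3 × (504 − 216) = 605400 kJ/min
Energy balance on cold side (adiabatic exchanger): Q = ṁ_c·Cp_c·(T_c,out − T_c,in)
ṁ_c = 605400 / [2.44 × (69.2 − 48.6)] = 12045 kg/min

ṁ_c = 12000 kg/min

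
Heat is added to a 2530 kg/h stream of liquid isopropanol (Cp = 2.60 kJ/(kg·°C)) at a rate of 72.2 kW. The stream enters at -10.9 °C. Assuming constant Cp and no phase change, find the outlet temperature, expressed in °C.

Q = 72.2 kW = 259920 kJ/h
ΔT = Q/(ṁ·Cp) = 259920/(2530×2.60) = 39.514 K
T_out = -10.9 + 39.514 = 28.614 °C

T_out = 28.6 °C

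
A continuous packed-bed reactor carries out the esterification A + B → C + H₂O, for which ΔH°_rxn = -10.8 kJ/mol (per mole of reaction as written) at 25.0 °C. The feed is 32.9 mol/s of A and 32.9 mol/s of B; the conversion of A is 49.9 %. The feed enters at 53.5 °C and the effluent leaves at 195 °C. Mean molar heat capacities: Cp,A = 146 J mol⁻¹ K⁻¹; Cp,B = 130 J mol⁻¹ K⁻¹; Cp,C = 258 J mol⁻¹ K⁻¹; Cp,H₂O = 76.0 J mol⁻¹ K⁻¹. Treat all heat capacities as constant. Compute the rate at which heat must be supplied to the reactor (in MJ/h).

Extent of reaction ξ = 0.499 × 32.9 = 16.417 mol/s
Reaction term: ξ·ΔH°_rxn = 16.417 × -10.8 = -177.3 kJ/s
Sensible, feed 53.5→25 °C: -258.79 kJ/s
Outlet flows (mol/s): A 16.483, B 16.483, C 16.417, H₂O 16.417
Sensible, products 25→195 °C: 1705.5 kJ/s
Q = ΔH = 1269.4 kJ/s = 1269.4 kW
Heat supplied = 4570 MJ/h

Q_in = 4570 MJ/h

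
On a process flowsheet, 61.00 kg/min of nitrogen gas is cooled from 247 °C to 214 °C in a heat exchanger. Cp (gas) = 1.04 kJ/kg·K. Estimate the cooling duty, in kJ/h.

Q_c = 126000 kJ/h

Q = ṁ·Cp·ΔT = 61.00 × 1.04 × (214 − 247) = -2093.5 kJ/min
Converting: 2093.5 / 60 s = 34.892 kW
Cooling duty = 125610 kJ/h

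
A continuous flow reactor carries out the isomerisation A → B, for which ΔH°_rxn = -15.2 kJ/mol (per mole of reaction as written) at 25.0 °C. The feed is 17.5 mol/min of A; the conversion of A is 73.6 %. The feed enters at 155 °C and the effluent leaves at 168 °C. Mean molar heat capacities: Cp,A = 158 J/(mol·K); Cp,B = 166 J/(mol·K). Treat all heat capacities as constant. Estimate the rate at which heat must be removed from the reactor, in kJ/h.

Extent of reaction ξ = 0.736 × 17.5 = 12.88 mol/min
Reaction term: ξ·ΔH°_rxn = 12.88 × -15.2 = -195.78 kJ/min
Sensible, feed 155→25 °C: -359.45 kJ/min
Outlet flows (mol/min): A 4.62, B 12.88
Sensible, products 25→168 °C: 410.13 kJ/min
Q = ΔH = -145.1 kJ/min = -2.4183 kW
Heat removed = 8705.8 kJ/h

Q_out = 8710 kJ/h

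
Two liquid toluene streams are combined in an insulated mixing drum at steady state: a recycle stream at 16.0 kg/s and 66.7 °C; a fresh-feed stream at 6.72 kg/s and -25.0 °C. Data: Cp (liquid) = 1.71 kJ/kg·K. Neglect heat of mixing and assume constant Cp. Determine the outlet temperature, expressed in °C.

Energy balance with Q = 0: Σ ṁᵢCp,ᵢ(T_out − Tᵢ) = 0
T_out = Σ ṁᵢCp,ᵢTᵢ / Σ ṁᵢCp,ᵢ
      = 1537.6 / 38.851 = 39.577 °C

T_out = 39.6 °C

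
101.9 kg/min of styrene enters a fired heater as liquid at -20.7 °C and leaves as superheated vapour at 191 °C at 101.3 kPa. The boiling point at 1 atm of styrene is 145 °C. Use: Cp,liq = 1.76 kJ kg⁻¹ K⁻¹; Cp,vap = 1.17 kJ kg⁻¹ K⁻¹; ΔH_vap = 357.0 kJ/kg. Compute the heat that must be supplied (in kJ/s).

Q = 1190 kJ/s

liquid -20.7→145 °C: 291.63 kJ/kg
vaporisation at 145 °C: 357 kJ/kg
vapour 145→191 °C: 53.82 kJ/kg
Δh = 291.63 + 357 + 53.82 = 702.45 kJ/kg
Q = ṁ·Δh = 101.9 kg/min × 702.45 kJ/kg = 71580 kJ/min
|Q| = 1193 kW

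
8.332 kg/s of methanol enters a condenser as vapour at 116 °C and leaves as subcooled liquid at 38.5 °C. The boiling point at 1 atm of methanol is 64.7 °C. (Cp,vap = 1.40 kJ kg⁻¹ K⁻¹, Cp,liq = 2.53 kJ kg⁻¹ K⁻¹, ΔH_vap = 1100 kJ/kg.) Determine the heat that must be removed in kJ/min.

Q_c = 619000 kJ/min

vapour 116→64.7 °C: -71.82 kJ/kg
condensation at 64.7 °C: -1100 kJ/kg
liquid 64.7→38.5 °C: -66.286 kJ/kg
Δh = -71.82 + -1100 + -66.286 = -1238.1 kJ/kg
Q = ṁ·Δh = 8.332 kg/s × -1238.1 kJ/kg = -10316 kJ/s
|Q| = 10316 kW = 618950 kJ/min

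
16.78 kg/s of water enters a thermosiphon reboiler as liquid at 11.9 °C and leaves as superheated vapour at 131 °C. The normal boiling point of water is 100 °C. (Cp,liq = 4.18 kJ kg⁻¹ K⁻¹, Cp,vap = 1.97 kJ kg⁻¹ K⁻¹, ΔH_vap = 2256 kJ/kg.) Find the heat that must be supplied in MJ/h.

Q = 162000 MJ/h

liquid 11.9→100 °C: 368.26 kJ/kg
vaporisation at 100 °C: 2256 kJ/kg
vapour 100→131 °C: 61.07 kJ/kg
Δh = 368.26 + 2256 + 61.07 = 2685.3 kJ/kg
Q = ṁ·Δh = 16.78 kg/s × 2685.3 kJ/kg = 45060 kJ/s
|Q| = 45060 kW = 162220 MJ/h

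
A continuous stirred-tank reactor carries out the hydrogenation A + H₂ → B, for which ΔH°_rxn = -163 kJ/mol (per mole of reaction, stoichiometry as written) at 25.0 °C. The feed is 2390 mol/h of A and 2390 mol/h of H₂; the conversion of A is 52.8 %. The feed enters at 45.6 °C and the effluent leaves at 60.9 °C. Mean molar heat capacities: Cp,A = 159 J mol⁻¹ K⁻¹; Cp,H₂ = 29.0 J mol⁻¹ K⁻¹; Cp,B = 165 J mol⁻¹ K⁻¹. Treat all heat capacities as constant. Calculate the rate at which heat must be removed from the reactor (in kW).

Q_out = 55.5 kW

Extent of reaction ξ = 0.528 × 2390 = 1261.9 mol/h
Reaction term: ξ·ΔH°_rxn = 1261.9 × -163 = -205690 kJ/h
Sensible, feed 45.6→25 °C: -9256 kJ/h
Outlet flows (mol/h): A 1128.1, H₂ 1128.1, B 1261.9
Sensible, products 25→60.9 °C: 15089 kJ/h
Q = ΔH = -199860 kJ/h = -55.517 kW
Heat removed = 55.517 kW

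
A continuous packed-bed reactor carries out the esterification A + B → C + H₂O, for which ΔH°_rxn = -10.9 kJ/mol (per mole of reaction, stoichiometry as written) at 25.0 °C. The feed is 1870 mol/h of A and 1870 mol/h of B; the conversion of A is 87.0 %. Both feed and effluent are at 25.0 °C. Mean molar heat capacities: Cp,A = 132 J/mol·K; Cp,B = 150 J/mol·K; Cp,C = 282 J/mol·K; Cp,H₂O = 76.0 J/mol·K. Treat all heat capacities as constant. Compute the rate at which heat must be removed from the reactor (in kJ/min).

Q_out = 296 kJ/min

Extent of reaction ξ = 0.870 × 1870 = 1626.9 mol/h
Reaction term: ξ·ΔH°_rxn = 1626.9 × -10.9 = -17733 kJ/h
Q = ΔH = -17733 kJ/h = -4.9259 kW
Heat removed = 295.55 kJ/min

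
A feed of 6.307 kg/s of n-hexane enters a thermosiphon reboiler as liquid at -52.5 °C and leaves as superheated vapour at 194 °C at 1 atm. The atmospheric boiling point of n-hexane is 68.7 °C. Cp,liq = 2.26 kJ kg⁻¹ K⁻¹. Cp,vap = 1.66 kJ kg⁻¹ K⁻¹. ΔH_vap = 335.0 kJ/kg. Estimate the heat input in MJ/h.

Q = 18500 MJ/h

liquid -52.5→68.7 °C: 273.91 kJ/kg
vaporisation at 68.7 °C: 335 kJ/kg
vapour 68.7→194 °C: 208 kJ/kg
Δh = 273.91 + 335 + 208 = 816.91 kJ/kg
Q = ṁ·Δh = 6.307 kg/s × 816.91 kJ/kg = 5152.3 kJ/s
|Q| = 5152.3 kW = 18548 MJ/h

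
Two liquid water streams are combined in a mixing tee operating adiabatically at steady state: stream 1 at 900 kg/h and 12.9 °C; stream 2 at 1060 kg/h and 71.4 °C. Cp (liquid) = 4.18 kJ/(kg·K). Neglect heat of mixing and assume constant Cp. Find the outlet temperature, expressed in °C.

T_out = 44.5 °C

Adiabatic, steady state ⇒ Σ ṁᵢCp,ᵢ(T_out − Tᵢ) = 0
Σ ṁᵢCp,ᵢTᵢ = 900×4.18×12.9 + 1060×4.18×71.4 = 364890
Σ ṁᵢCp,ᵢ = 900×4.18 + 1060×4.18 = 8192.8
T_out = 364890 / 8192.8 = 44.538 °C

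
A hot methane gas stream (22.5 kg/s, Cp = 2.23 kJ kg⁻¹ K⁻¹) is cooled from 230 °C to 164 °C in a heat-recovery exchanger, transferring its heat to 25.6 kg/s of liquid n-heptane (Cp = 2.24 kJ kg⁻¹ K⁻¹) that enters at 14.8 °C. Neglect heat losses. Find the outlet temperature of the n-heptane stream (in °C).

T_c,out = 72.5 °C

Heat released by hot stream: Q = 22.5 × 2.23 × (230 − 164) = 3311.5 kJ/s
Energy balance on cold side (adiabatic exchanger): Q = ṁ_c·Cp_c·(T_c,out − T_c,in)
T_c,out = 14.8 + 3311.5/(25.6 × 2.24) = 72.549 °C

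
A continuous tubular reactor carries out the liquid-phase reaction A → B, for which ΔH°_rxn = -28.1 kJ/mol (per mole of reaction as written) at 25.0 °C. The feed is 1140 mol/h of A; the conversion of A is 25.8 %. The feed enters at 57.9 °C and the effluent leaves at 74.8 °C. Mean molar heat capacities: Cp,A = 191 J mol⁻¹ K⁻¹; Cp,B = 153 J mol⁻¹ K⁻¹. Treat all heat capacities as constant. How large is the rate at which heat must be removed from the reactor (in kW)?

Extent of reaction ξ = 0.258 × 1140 = 294.12 mol/h
Reaction term: ξ·ΔH°_rxn = 294.12 × -28.1 = -8264.8 kJ/h
Sensible, feed 57.9→25 °C: -7163.6 kJ/h
Outlet flows (mol/h): A 845.88, B 294.12
Sensible, products 25→74.8 °C: 10287 kJ/h
Q = ΔH = -5141.6 kJ/h = -1.4282 kW
Heat removed = 1.4282 kW

Q_out = 1.43 kW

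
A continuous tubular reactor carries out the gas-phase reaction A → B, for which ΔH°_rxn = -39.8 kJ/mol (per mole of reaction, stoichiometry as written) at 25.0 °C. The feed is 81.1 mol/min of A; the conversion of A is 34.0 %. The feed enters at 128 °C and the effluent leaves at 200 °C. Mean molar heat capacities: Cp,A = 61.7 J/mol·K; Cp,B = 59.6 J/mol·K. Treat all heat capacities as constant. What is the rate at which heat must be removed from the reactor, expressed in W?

Extent of reaction ξ = 0.340 × 81.1 = 27.574 mol/min
Reaction term: ξ·ΔH°_rxn = 27.574 × -39.8 = -1097.4 kJ/min
Sensible, feed 128→25 °C: -515.4 kJ/min
Outlet flows (mol/min): A 53.526, B 27.574
Sensible, products 25→200 °C: 865.54 kJ/min
Q = ΔH = -747.3 kJ/min = -12.455 kW
Heat removed = 12455 W

Q_out = 12500 W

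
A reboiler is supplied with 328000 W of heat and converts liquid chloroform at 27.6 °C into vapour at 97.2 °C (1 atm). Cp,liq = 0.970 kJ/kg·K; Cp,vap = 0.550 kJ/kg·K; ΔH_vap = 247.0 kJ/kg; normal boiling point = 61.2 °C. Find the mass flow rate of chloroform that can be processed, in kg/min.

ṁ = 65.7 kg/min

Δh = 0.970×(61.2−27.6) + 247.0 + 0.550×(97.2−61.2) = 299.39 kJ/kg
Q = 328000 W = 328 kJ/s = 19680 kJ/min
ṁ = Q/Δh = 19680 / 299.39 = 65.733 kg/min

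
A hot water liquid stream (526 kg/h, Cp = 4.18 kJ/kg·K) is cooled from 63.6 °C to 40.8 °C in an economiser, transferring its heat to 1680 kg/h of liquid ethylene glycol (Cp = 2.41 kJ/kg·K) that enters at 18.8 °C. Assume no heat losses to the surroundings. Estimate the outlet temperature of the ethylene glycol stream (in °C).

T_c,out = 31.2 °C

Heat released by hot stream: Q = 526 × 4.18 × (63.6 − 40.8) = 50130 kJ/h
Energy balance on cold side (adiabatic exchanger): Q = ṁ_c·Cp_c·(T_c,out − T_c,in)
T_c,out = 18.8 + 50130/(1680 × 2.41) = 31.181 °C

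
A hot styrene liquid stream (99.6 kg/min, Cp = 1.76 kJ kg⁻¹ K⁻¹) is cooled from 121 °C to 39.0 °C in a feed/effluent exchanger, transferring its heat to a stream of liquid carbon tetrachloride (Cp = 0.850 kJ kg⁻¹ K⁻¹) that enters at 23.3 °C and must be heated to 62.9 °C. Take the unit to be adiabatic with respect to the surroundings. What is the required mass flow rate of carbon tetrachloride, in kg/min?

Heat released by hot stream: Q = 99.6 × 1.76 × (121 − 39.0) = 14374 kJ/min
Energy balance on cold side (adiabatic exchanger): Q = ṁ_c·Cp_c·(T_c,out − T_c,in)
ṁ_c = 14374 / [0.850 × (62.9 − 23.3)] = 427.04 kg/min

ṁ_c = 427 kg/min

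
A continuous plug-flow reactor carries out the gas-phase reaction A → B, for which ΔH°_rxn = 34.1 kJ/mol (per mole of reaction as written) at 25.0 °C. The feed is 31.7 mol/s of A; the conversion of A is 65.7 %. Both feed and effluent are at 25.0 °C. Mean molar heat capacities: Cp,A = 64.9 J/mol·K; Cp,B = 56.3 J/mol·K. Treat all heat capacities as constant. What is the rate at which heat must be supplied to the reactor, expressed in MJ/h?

Q_in = 2560 MJ/h

Extent of reaction ξ = 0.657 × 31.7 = 20.827 mol/s
Reaction term: ξ·ΔH°_rxn = 20.827 × 34.1 = 710.2 kJ/s
Q = ΔH = 710.2 kJ/s = 710.2 kW
Heat supplied = 2556.7 MJ/h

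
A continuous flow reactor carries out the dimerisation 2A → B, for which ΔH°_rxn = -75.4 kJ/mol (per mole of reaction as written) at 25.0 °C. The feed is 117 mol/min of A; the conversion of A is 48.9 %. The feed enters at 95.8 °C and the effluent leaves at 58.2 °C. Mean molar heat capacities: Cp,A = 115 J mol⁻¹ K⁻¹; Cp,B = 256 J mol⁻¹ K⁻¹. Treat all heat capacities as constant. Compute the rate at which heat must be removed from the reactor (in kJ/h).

Q_out = 158000 kJ/h

Extent of reaction ξ = 0.489 × 117 / 2 = 28.607 mol/min
Reaction term: ξ·ΔH°_rxn = 28.607 × -75.4 = -2156.9 kJ/min
Sensible, feed 95.8→25 °C: -952.61 kJ/min
Outlet flows (mol/min): A 59.787, B 28.607
Sensible, products 25→58.2 °C: 471.4 kJ/min
Q = ΔH = -2638.1 kJ/min = -43.969 kW
Heat removed = 158290 kJ/h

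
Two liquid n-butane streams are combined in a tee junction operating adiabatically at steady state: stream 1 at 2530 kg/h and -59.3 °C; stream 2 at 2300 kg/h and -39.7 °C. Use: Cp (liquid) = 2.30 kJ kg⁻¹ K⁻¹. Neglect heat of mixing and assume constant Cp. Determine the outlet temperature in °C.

T_out = -50.0 °C

No heat crosses the boundary, so H_out = H_in.
T_out = Σ ṁᵢCp,ᵢTᵢ / Σ ṁᵢCp,ᵢ
      = -555080 / 11109 = -49.967 °C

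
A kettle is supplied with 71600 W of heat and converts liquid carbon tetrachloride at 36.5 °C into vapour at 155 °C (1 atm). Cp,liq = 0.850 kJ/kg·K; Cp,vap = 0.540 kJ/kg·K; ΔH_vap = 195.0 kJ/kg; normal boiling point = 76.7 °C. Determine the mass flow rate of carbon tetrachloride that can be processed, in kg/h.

ṁ = 950 kg/h

Δh = 0.850×(76.7−36.5) + 195.0 + 0.540×(155−76.7) = 271.45 kJ/kg
Q = 71600 W = 71.6 kJ/s = 257760 kJ/h
ṁ = Q/Δh = 257760 / 271.45 = 949.56 kg/h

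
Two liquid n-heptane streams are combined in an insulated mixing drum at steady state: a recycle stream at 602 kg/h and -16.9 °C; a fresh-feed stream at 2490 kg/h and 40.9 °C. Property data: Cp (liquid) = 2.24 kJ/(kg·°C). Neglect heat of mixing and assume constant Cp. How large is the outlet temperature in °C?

No heat crosses the boundary, so H_out = H_in.
T_out = Σ ṁᵢCp,ᵢTᵢ / Σ ṁᵢCp,ᵢ
      = 205330 / 6926.1 = 29.647 °C

T_out = 29.6 °C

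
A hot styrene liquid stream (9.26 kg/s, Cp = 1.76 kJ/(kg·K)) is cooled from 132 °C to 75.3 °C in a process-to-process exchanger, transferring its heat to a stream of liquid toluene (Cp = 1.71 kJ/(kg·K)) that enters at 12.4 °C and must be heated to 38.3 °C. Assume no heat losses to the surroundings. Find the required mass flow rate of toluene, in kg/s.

Heat released by hot stream: Q = 9.26 × 1.76 × (132 − 75.3) = 924.07 kJ/s
Energy balance on cold side (adiabatic exchanger): Q = ṁ_c·Cp_c·(T_c,out − T_c,in)
ṁ_c = 924.07 / [1.71 × (38.3 − 12.4)] = 20.865 kg/s

ṁ_c = 20.9 kg/s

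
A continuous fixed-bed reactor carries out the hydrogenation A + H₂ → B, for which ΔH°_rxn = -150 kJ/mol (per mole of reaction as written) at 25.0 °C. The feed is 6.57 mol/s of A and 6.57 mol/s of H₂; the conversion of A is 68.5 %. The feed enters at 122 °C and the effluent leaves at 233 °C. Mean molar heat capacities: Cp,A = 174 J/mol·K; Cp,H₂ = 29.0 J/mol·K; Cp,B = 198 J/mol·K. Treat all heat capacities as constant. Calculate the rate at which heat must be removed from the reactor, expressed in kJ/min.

Q_out = 31900 kJ/min

Extent of reaction ξ = 0.685 × 6.57 = 4.5005 mol/s
Reaction term: ξ·ΔH°_rxn = 4.5005 × -150 = -675.07 kJ/s
Sensible, feed 122→25 °C: -129.37 kJ/s
Outlet flows (mol/s): A 2.0695, H₂ 2.0695, B 4.5005
Sensible, products 25→233 °C: 272.73 kJ/s
Q = ΔH = -531.71 kJ/s = -531.71 kW
Heat removed = 31902 kJ/min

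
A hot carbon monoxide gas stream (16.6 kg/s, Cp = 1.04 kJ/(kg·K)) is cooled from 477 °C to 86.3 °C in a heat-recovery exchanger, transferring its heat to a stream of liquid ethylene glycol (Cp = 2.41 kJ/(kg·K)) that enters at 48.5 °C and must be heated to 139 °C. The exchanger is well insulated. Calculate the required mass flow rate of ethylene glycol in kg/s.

ṁ_c = 30.9 kg/s

Heat released by hot stream: Q = 16.6 × 1.04 × (477 − 86.3) = 6745 kJ/s
Energy balance on cold side (adiabatic exchanger): Q = ṁ_c·Cp_c·(T_c,out − T_c,in)
ṁ_c = 6745 / [2.41 × (139 − 48.5)] = 30.926 kg/s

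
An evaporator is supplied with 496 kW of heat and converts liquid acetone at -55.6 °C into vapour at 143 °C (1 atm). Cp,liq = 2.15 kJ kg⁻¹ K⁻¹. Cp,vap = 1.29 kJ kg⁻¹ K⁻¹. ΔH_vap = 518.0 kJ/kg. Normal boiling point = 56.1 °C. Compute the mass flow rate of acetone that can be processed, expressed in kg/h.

ṁ = 2050 kg/h

Δh = 2.15×(56.1−-55.6) + 518.0 + 1.29×(143−56.1) = 870.26 kJ/kg
Q = 496 kW = 496 kJ/s = 1.7856e+06 kJ/h
ṁ = Q/Δh = 1.7856e+06 / 870.26 = 2051.8 kg/h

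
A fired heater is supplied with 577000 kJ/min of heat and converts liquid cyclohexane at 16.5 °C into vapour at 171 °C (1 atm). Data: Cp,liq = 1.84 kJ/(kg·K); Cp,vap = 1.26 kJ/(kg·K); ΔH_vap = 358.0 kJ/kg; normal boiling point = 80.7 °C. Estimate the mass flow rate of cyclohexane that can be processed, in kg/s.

Δh = 1.84×(80.7−16.5) + 358.0 + 1.26×(171−80.7) = 589.91 kJ/kg
Q = 577000 kJ/min = 9616.7 kJ/s = 9616.7 kJ/s
ṁ = Q/Δh = 9616.7 / 589.91 = 16.302 kg/s

ṁ = 16.3 kg/s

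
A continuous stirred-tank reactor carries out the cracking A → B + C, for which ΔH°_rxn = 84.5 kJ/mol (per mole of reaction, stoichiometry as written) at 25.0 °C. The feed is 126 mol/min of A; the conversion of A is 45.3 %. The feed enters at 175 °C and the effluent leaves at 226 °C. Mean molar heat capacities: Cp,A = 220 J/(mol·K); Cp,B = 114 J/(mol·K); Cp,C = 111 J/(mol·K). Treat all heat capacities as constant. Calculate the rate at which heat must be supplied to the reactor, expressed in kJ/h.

Extent of reaction ξ = 0.453 × 126 = 57.078 mol/min
Reaction term: ξ·ΔH°_rxn = 57.078 × 84.5 = 4823.1 kJ/min
Sensible, feed 175→25 °C: -4158 kJ/min
Outlet flows (mol/min): A 68.922, B 57.078, C 57.078
Sensible, products 25→226 °C: 5629.1 kJ/min
Q = ΔH = 6294.2 kJ/min = 104.9 kW
Heat supplied = 377650 kJ/h

Q_in = 378000 kJ/h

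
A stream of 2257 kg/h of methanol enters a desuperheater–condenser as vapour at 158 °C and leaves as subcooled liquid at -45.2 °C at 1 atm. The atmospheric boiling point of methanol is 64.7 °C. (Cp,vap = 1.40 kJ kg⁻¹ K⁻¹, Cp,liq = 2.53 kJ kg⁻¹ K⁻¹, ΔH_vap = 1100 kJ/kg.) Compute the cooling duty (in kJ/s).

Q_c = 946 kJ/s

vapour 158→64.7 °C: -130.62 kJ/kg
condensation at 64.7 °C: -1100 kJ/kg
liquid 64.7→-45.2 °C: -278.05 kJ/kg
Δh = -130.62 + -1100 + -278.05 = -1508.7 kJ/kg
Q = ṁ·Δh = 2257 kg/h × -1508.7 kJ/kg = -3.4051e+06 kJ/h
|Q| = 945.85 kW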